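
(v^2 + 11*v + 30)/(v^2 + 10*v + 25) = (v + 6)/(v + 5)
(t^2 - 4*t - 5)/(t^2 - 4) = (t^2 - 4*t - 5)/(t^2 - 4)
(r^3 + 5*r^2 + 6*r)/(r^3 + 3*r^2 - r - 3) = r*(r + 2)/(r^2 - 1)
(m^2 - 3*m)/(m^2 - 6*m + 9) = m/(m - 3)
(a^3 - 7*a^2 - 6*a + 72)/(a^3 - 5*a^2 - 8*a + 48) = (a - 6)/(a - 4)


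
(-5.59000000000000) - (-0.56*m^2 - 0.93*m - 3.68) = 0.56*m^2 + 0.93*m - 1.91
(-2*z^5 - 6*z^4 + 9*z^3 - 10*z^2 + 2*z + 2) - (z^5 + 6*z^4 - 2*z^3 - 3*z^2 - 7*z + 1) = -3*z^5 - 12*z^4 + 11*z^3 - 7*z^2 + 9*z + 1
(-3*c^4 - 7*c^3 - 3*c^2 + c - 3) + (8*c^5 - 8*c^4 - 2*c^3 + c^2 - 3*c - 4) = 8*c^5 - 11*c^4 - 9*c^3 - 2*c^2 - 2*c - 7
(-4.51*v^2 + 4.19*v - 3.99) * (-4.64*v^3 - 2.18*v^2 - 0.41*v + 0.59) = 20.9264*v^5 - 9.6098*v^4 + 11.2285*v^3 + 4.3194*v^2 + 4.108*v - 2.3541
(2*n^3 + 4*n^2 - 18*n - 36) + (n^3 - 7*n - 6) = 3*n^3 + 4*n^2 - 25*n - 42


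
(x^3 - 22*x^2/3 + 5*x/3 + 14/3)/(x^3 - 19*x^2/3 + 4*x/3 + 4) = (x - 7)/(x - 6)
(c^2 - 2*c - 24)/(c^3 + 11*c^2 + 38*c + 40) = (c - 6)/(c^2 + 7*c + 10)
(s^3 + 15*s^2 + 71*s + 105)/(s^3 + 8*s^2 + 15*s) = (s + 7)/s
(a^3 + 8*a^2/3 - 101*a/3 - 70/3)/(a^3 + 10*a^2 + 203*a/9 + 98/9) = 3*(a - 5)/(3*a + 7)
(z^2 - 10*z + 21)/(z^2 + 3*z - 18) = (z - 7)/(z + 6)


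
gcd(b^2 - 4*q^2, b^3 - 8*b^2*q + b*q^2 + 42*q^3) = b + 2*q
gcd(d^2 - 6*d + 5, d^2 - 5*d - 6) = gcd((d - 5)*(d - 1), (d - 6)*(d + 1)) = 1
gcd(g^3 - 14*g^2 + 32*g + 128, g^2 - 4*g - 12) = g + 2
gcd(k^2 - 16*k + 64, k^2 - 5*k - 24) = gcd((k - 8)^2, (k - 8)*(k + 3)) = k - 8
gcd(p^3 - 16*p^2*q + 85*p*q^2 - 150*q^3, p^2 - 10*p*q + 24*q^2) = p - 6*q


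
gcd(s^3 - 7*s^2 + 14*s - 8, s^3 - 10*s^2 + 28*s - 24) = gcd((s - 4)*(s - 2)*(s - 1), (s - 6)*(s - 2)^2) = s - 2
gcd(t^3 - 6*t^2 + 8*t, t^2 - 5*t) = t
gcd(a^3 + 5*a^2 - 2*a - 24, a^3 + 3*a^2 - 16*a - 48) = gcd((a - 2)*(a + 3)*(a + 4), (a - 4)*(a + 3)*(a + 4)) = a^2 + 7*a + 12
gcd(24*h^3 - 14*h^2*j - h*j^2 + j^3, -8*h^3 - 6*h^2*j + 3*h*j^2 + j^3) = 8*h^2 - 2*h*j - j^2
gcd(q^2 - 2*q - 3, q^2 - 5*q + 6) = q - 3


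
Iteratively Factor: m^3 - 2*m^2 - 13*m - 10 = (m + 1)*(m^2 - 3*m - 10) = (m - 5)*(m + 1)*(m + 2)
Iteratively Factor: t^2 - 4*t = (t - 4)*(t)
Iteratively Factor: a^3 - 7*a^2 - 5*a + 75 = (a - 5)*(a^2 - 2*a - 15) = (a - 5)^2*(a + 3)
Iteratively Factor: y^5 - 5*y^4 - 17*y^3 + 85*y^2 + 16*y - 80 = (y - 5)*(y^4 - 17*y^2 + 16) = (y - 5)*(y + 1)*(y^3 - y^2 - 16*y + 16) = (y - 5)*(y + 1)*(y + 4)*(y^2 - 5*y + 4) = (y - 5)*(y - 4)*(y + 1)*(y + 4)*(y - 1)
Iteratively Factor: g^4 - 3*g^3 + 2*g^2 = (g - 1)*(g^3 - 2*g^2) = g*(g - 1)*(g^2 - 2*g) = g*(g - 2)*(g - 1)*(g)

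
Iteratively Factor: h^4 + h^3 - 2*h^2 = (h - 1)*(h^3 + 2*h^2) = (h - 1)*(h + 2)*(h^2) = h*(h - 1)*(h + 2)*(h)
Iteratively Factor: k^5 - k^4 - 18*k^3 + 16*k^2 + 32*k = (k + 1)*(k^4 - 2*k^3 - 16*k^2 + 32*k) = k*(k + 1)*(k^3 - 2*k^2 - 16*k + 32) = k*(k - 2)*(k + 1)*(k^2 - 16) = k*(k - 2)*(k + 1)*(k + 4)*(k - 4)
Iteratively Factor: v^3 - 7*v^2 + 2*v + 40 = (v - 5)*(v^2 - 2*v - 8) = (v - 5)*(v - 4)*(v + 2)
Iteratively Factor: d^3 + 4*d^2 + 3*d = (d + 3)*(d^2 + d) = d*(d + 3)*(d + 1)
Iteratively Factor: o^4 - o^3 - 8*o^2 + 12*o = (o - 2)*(o^3 + o^2 - 6*o) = (o - 2)^2*(o^2 + 3*o) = o*(o - 2)^2*(o + 3)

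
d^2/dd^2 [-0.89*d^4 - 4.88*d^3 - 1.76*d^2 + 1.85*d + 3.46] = -10.68*d^2 - 29.28*d - 3.52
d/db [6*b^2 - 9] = 12*b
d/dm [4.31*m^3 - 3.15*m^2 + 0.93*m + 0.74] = 12.93*m^2 - 6.3*m + 0.93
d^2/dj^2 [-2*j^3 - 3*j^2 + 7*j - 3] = -12*j - 6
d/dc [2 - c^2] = -2*c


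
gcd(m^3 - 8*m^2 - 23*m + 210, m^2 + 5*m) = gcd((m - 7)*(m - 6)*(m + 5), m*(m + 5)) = m + 5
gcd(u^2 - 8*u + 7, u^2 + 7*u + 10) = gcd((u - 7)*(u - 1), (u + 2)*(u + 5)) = 1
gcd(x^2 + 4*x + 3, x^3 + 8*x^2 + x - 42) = x + 3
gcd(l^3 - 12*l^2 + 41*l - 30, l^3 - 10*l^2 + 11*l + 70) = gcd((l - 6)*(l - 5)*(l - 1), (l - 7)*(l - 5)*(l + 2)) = l - 5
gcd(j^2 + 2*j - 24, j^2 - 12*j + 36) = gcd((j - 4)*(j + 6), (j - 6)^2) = 1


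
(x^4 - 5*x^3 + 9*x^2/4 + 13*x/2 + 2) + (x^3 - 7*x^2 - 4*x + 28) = x^4 - 4*x^3 - 19*x^2/4 + 5*x/2 + 30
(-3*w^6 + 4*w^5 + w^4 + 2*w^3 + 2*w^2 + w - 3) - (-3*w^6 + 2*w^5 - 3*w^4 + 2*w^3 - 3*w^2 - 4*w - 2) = 2*w^5 + 4*w^4 + 5*w^2 + 5*w - 1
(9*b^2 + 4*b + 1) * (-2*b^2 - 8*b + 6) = -18*b^4 - 80*b^3 + 20*b^2 + 16*b + 6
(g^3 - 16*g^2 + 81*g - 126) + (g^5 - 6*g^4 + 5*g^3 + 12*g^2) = g^5 - 6*g^4 + 6*g^3 - 4*g^2 + 81*g - 126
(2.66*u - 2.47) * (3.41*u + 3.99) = 9.0706*u^2 + 2.1907*u - 9.8553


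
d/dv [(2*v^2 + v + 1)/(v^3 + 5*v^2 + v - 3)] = ((4*v + 1)*(v^3 + 5*v^2 + v - 3) - (2*v^2 + v + 1)*(3*v^2 + 10*v + 1))/(v^3 + 5*v^2 + v - 3)^2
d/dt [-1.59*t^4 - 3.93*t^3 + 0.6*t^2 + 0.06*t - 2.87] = -6.36*t^3 - 11.79*t^2 + 1.2*t + 0.06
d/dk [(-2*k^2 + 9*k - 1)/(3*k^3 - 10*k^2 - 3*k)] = (6*k^4 - 54*k^3 + 105*k^2 - 20*k - 3)/(k^2*(9*k^4 - 60*k^3 + 82*k^2 + 60*k + 9))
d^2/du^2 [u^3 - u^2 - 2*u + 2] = 6*u - 2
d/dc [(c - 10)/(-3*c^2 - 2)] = (-3*c^2 + 6*c*(c - 10) - 2)/(3*c^2 + 2)^2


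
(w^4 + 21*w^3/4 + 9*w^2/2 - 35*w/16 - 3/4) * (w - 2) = w^5 + 13*w^4/4 - 6*w^3 - 179*w^2/16 + 29*w/8 + 3/2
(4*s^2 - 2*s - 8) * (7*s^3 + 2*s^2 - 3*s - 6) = 28*s^5 - 6*s^4 - 72*s^3 - 34*s^2 + 36*s + 48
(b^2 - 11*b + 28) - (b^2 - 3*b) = 28 - 8*b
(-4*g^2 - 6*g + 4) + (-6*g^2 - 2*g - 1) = -10*g^2 - 8*g + 3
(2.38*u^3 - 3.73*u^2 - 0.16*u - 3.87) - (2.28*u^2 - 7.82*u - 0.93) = 2.38*u^3 - 6.01*u^2 + 7.66*u - 2.94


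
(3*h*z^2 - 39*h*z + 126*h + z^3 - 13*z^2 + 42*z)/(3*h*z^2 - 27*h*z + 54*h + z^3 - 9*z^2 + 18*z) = (z - 7)/(z - 3)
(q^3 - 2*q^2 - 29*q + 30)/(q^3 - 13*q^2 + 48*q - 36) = (q + 5)/(q - 6)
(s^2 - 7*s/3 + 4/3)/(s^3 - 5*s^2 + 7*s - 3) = (s - 4/3)/(s^2 - 4*s + 3)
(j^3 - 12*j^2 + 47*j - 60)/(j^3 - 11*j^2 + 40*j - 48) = (j - 5)/(j - 4)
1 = 1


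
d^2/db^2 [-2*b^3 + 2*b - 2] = -12*b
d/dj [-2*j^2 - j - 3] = -4*j - 1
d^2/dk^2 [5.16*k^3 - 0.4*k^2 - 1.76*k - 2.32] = 30.96*k - 0.8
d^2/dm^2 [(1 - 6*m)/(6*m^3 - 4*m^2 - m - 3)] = 2*((6*m - 1)*(-18*m^2 + 8*m + 1)^2 + 2*(54*m^2 - 24*m + (6*m - 1)*(9*m - 2) - 3)*(-6*m^3 + 4*m^2 + m + 3))/(-6*m^3 + 4*m^2 + m + 3)^3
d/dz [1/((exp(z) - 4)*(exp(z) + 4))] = -2*exp(2*z)/(exp(4*z) - 32*exp(2*z) + 256)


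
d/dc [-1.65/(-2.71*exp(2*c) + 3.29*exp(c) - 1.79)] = (5.4285 - 8.943*exp(c))*exp(c)/(2.71*exp(2*c) - 3.29*exp(c) + 1.79)^2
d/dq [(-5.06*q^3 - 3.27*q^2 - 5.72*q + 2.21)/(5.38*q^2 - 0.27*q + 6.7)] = (-27.2228*q^4 + 2.7324*q^3 - 70.0495*q^2 - 67.5976*q - 37.7273)/(28.9444*q^4 - 2.9052*q^3 + 72.1649*q^2 - 3.618*q + 44.89)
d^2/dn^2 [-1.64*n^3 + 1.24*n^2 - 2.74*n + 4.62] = 2.48 - 9.84*n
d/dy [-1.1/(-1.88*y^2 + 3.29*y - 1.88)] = (3.619 - 4.136*y)/(1.88*y^2 - 3.29*y + 1.88)^2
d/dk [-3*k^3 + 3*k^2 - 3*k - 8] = -9*k^2 + 6*k - 3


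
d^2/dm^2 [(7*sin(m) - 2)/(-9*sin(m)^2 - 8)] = (5103*sin(m)^5 - 648*sin(m)^4 + 1548*sin(m)^2 - 4963*sin(m)/2 + 2457*sin(3*m) - 567*sin(5*m)/2 - 288)/(9*sin(m)^2 + 8)^3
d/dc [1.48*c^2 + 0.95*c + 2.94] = 2.96*c + 0.95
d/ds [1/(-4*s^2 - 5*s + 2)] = (8*s + 5)/(4*s^2 + 5*s - 2)^2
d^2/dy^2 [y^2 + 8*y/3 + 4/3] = 2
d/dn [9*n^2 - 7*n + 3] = 18*n - 7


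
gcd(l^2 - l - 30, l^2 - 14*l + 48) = l - 6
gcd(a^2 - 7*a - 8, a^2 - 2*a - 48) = a - 8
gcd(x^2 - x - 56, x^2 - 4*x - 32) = x - 8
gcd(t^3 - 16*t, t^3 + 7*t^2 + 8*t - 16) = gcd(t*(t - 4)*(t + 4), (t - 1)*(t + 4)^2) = t + 4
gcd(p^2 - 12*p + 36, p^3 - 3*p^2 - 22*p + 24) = p - 6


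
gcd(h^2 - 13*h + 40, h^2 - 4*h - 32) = h - 8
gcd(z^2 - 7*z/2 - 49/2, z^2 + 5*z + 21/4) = z + 7/2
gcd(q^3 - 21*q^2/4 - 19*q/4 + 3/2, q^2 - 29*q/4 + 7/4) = q - 1/4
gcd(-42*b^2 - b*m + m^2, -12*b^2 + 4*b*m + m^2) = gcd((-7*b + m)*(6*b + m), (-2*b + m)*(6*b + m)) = 6*b + m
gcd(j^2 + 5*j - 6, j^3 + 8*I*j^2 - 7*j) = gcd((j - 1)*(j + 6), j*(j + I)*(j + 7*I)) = 1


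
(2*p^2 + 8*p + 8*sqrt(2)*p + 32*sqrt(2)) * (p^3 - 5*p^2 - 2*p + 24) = 2*p^5 - 2*p^4 + 8*sqrt(2)*p^4 - 44*p^3 - 8*sqrt(2)*p^3 - 176*sqrt(2)*p^2 + 32*p^2 + 128*sqrt(2)*p + 192*p + 768*sqrt(2)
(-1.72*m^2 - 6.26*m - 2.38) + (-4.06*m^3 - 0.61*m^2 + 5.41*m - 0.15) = -4.06*m^3 - 2.33*m^2 - 0.85*m - 2.53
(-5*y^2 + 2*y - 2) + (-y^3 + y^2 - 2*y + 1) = -y^3 - 4*y^2 - 1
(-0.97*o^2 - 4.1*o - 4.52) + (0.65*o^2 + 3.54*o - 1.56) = -0.32*o^2 - 0.56*o - 6.08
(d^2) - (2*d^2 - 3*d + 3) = -d^2 + 3*d - 3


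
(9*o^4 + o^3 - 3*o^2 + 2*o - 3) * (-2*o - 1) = -18*o^5 - 11*o^4 + 5*o^3 - o^2 + 4*o + 3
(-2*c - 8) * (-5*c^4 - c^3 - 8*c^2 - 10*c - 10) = 10*c^5 + 42*c^4 + 24*c^3 + 84*c^2 + 100*c + 80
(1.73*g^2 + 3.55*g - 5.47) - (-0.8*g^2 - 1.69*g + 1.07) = 2.53*g^2 + 5.24*g - 6.54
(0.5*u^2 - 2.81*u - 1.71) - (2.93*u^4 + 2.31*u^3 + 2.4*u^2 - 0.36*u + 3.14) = -2.93*u^4 - 2.31*u^3 - 1.9*u^2 - 2.45*u - 4.85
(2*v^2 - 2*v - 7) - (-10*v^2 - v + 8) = 12*v^2 - v - 15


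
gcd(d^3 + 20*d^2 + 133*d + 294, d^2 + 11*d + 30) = d + 6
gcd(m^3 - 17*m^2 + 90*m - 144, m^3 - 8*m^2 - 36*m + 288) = m^2 - 14*m + 48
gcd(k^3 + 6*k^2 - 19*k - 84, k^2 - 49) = k + 7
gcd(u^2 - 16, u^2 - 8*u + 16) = u - 4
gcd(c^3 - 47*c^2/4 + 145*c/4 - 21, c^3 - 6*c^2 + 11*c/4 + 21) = c - 4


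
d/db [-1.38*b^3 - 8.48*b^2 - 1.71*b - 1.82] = -4.14*b^2 - 16.96*b - 1.71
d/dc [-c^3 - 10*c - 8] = -3*c^2 - 10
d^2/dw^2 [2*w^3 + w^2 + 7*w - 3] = 12*w + 2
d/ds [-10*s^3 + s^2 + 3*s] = -30*s^2 + 2*s + 3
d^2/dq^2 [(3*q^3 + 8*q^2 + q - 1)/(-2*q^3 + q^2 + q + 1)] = 2*(-38*q^6 - 30*q^5 - 54*q^4 - 123*q^3 + 3*q - 7)/(8*q^9 - 12*q^8 - 6*q^7 - q^6 + 15*q^5 + 6*q^4 - q^3 - 6*q^2 - 3*q - 1)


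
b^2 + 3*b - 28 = (b - 4)*(b + 7)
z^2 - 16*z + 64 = (z - 8)^2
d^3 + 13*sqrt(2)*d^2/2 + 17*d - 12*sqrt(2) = (d - sqrt(2)/2)*(d + 3*sqrt(2))*(d + 4*sqrt(2))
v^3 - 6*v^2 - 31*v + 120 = (v - 8)*(v - 3)*(v + 5)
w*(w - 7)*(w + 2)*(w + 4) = w^4 - w^3 - 34*w^2 - 56*w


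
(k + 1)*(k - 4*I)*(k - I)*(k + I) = k^4 + k^3 - 4*I*k^3 + k^2 - 4*I*k^2 + k - 4*I*k - 4*I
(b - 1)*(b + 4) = b^2 + 3*b - 4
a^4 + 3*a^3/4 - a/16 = a*(a - 1/4)*(a + 1/2)^2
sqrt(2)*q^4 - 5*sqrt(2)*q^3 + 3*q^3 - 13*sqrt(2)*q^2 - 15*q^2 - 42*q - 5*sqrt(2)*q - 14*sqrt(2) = (q - 7)*(q + 2)*(q + sqrt(2))*(sqrt(2)*q + 1)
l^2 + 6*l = l*(l + 6)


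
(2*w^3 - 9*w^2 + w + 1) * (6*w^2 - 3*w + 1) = 12*w^5 - 60*w^4 + 35*w^3 - 6*w^2 - 2*w + 1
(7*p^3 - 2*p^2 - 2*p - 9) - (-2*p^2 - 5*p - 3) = 7*p^3 + 3*p - 6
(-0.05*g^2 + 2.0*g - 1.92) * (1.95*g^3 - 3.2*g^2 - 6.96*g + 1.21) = -0.0975*g^5 + 4.06*g^4 - 9.796*g^3 - 7.8365*g^2 + 15.7832*g - 2.3232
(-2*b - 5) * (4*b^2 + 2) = -8*b^3 - 20*b^2 - 4*b - 10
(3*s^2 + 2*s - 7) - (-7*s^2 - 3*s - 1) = 10*s^2 + 5*s - 6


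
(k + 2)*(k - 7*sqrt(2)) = k^2 - 7*sqrt(2)*k + 2*k - 14*sqrt(2)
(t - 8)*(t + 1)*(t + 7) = t^3 - 57*t - 56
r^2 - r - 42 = (r - 7)*(r + 6)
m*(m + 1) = m^2 + m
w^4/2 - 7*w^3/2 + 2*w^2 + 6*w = w*(w/2 + 1/2)*(w - 6)*(w - 2)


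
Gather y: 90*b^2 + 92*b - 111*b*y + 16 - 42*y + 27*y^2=90*b^2 + 92*b + 27*y^2 + y*(-111*b - 42) + 16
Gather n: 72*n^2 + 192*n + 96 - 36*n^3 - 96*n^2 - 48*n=-36*n^3 - 24*n^2 + 144*n + 96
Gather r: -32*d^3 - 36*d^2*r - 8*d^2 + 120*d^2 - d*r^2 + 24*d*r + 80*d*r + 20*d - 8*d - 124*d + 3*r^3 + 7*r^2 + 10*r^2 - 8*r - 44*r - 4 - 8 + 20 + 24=-32*d^3 + 112*d^2 - 112*d + 3*r^3 + r^2*(17 - d) + r*(-36*d^2 + 104*d - 52) + 32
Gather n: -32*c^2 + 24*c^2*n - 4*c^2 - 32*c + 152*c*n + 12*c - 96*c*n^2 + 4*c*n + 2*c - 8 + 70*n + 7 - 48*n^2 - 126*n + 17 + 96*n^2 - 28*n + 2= -36*c^2 - 18*c + n^2*(48 - 96*c) + n*(24*c^2 + 156*c - 84) + 18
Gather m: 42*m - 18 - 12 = 42*m - 30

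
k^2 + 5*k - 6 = (k - 1)*(k + 6)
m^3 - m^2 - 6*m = m*(m - 3)*(m + 2)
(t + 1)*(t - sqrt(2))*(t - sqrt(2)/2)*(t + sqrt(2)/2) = t^4 - sqrt(2)*t^3 + t^3 - sqrt(2)*t^2 - t^2/2 - t/2 + sqrt(2)*t/2 + sqrt(2)/2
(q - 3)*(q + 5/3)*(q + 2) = q^3 + 2*q^2/3 - 23*q/3 - 10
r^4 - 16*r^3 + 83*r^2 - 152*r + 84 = (r - 7)*(r - 6)*(r - 2)*(r - 1)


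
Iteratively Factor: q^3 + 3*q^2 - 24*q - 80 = (q + 4)*(q^2 - q - 20) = (q - 5)*(q + 4)*(q + 4)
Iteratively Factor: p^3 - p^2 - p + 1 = (p - 1)*(p^2 - 1) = (p - 1)^2*(p + 1)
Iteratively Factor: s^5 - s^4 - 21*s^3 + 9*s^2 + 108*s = (s + 3)*(s^4 - 4*s^3 - 9*s^2 + 36*s) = (s + 3)^2*(s^3 - 7*s^2 + 12*s) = (s - 4)*(s + 3)^2*(s^2 - 3*s) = (s - 4)*(s - 3)*(s + 3)^2*(s)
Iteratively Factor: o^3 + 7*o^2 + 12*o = (o + 3)*(o^2 + 4*o) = (o + 3)*(o + 4)*(o)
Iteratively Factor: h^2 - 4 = (h + 2)*(h - 2)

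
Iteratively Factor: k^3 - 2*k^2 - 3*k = (k + 1)*(k^2 - 3*k) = (k - 3)*(k + 1)*(k)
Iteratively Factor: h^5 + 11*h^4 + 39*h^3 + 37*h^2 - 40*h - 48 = (h - 1)*(h^4 + 12*h^3 + 51*h^2 + 88*h + 48) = (h - 1)*(h + 3)*(h^3 + 9*h^2 + 24*h + 16) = (h - 1)*(h + 1)*(h + 3)*(h^2 + 8*h + 16) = (h - 1)*(h + 1)*(h + 3)*(h + 4)*(h + 4)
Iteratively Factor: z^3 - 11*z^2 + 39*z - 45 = (z - 5)*(z^2 - 6*z + 9) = (z - 5)*(z - 3)*(z - 3)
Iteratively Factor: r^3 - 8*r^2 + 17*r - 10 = (r - 5)*(r^2 - 3*r + 2) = (r - 5)*(r - 2)*(r - 1)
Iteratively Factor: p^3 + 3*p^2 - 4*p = (p - 1)*(p^2 + 4*p) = (p - 1)*(p + 4)*(p)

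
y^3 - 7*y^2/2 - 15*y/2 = y*(y - 5)*(y + 3/2)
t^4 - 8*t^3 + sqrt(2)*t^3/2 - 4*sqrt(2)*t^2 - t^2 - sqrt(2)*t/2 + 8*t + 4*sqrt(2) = (t - 8)*(t - 1)*(t + 1)*(t + sqrt(2)/2)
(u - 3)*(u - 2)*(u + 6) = u^3 + u^2 - 24*u + 36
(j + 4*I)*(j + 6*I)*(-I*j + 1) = -I*j^3 + 11*j^2 + 34*I*j - 24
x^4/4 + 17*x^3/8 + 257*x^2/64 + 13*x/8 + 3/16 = (x/4 + 1/2)*(x + 1/4)^2*(x + 6)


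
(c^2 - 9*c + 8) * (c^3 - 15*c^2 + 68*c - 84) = c^5 - 24*c^4 + 211*c^3 - 816*c^2 + 1300*c - 672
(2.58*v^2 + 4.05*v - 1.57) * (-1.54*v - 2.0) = -3.9732*v^3 - 11.397*v^2 - 5.6822*v + 3.14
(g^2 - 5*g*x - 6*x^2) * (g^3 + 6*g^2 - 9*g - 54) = g^5 - 5*g^4*x + 6*g^4 - 6*g^3*x^2 - 30*g^3*x - 9*g^3 - 36*g^2*x^2 + 45*g^2*x - 54*g^2 + 54*g*x^2 + 270*g*x + 324*x^2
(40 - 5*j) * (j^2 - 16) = -5*j^3 + 40*j^2 + 80*j - 640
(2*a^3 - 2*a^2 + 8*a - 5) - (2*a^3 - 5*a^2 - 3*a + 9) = 3*a^2 + 11*a - 14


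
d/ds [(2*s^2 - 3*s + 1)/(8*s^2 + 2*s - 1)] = (28*s^2 - 20*s + 1)/(64*s^4 + 32*s^3 - 12*s^2 - 4*s + 1)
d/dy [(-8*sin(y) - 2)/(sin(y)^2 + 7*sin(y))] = 2*(4*cos(y) + 2/tan(y) + 7*cos(y)/sin(y)^2)/(sin(y) + 7)^2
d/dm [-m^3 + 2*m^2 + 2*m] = -3*m^2 + 4*m + 2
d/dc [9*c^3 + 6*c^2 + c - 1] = 27*c^2 + 12*c + 1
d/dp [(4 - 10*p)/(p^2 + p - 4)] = 2*(5*p^2 - 4*p + 18)/(p^4 + 2*p^3 - 7*p^2 - 8*p + 16)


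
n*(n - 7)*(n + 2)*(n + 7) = n^4 + 2*n^3 - 49*n^2 - 98*n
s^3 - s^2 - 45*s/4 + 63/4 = (s - 3)*(s - 3/2)*(s + 7/2)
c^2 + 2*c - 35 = (c - 5)*(c + 7)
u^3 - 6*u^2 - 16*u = u*(u - 8)*(u + 2)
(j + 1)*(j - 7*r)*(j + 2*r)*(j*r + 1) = j^4*r - 5*j^3*r^2 + j^3*r + j^3 - 14*j^2*r^3 - 5*j^2*r^2 - 5*j^2*r + j^2 - 14*j*r^3 - 14*j*r^2 - 5*j*r - 14*r^2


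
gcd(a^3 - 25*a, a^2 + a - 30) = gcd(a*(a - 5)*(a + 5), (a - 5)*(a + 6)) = a - 5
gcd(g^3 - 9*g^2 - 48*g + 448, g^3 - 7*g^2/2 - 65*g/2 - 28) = g - 8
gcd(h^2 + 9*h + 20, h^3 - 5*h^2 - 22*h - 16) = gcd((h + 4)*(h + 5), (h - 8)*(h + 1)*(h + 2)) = 1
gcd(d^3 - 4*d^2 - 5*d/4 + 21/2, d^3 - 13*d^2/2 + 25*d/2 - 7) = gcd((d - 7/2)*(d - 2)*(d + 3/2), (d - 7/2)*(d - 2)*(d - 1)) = d^2 - 11*d/2 + 7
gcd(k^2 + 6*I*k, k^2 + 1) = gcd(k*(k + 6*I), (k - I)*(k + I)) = 1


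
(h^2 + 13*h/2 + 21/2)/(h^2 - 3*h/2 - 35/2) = (h + 3)/(h - 5)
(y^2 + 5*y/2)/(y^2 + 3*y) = (y + 5/2)/(y + 3)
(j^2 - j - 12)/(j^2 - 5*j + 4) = (j + 3)/(j - 1)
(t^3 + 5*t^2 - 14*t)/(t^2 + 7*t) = t - 2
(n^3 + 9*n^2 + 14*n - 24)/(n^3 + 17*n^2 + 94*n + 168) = (n - 1)/(n + 7)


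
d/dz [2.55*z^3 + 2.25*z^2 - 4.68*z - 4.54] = 7.65*z^2 + 4.5*z - 4.68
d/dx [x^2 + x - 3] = 2*x + 1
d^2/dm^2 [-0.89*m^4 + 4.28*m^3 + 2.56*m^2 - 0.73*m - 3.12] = -10.68*m^2 + 25.68*m + 5.12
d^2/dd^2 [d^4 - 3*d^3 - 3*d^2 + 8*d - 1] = 12*d^2 - 18*d - 6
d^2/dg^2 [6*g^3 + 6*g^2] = 36*g + 12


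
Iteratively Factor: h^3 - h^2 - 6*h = (h + 2)*(h^2 - 3*h) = (h - 3)*(h + 2)*(h)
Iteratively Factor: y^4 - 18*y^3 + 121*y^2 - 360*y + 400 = (y - 4)*(y^3 - 14*y^2 + 65*y - 100) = (y - 5)*(y - 4)*(y^2 - 9*y + 20) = (y - 5)^2*(y - 4)*(y - 4)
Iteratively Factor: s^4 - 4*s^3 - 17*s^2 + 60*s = (s + 4)*(s^3 - 8*s^2 + 15*s) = (s - 3)*(s + 4)*(s^2 - 5*s) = (s - 5)*(s - 3)*(s + 4)*(s)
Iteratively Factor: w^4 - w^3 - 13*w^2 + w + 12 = (w - 4)*(w^3 + 3*w^2 - w - 3) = (w - 4)*(w + 1)*(w^2 + 2*w - 3) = (w - 4)*(w - 1)*(w + 1)*(w + 3)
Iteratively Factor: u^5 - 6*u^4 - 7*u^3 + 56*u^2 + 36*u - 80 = (u + 2)*(u^4 - 8*u^3 + 9*u^2 + 38*u - 40) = (u + 2)^2*(u^3 - 10*u^2 + 29*u - 20) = (u - 5)*(u + 2)^2*(u^2 - 5*u + 4) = (u - 5)*(u - 1)*(u + 2)^2*(u - 4)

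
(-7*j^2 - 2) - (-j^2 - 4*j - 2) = -6*j^2 + 4*j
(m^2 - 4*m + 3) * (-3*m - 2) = -3*m^3 + 10*m^2 - m - 6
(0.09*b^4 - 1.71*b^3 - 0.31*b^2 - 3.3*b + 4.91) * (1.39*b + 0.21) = 0.1251*b^5 - 2.358*b^4 - 0.79*b^3 - 4.6521*b^2 + 6.1319*b + 1.0311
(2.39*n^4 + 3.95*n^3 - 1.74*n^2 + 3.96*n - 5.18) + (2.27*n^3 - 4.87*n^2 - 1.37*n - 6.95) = 2.39*n^4 + 6.22*n^3 - 6.61*n^2 + 2.59*n - 12.13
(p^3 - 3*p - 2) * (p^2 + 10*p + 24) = p^5 + 10*p^4 + 21*p^3 - 32*p^2 - 92*p - 48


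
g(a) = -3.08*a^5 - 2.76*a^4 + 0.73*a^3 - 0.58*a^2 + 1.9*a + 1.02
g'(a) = -15.4*a^4 - 11.04*a^3 + 2.19*a^2 - 1.16*a + 1.9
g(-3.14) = 638.58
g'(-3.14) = -1128.14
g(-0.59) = -0.57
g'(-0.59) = 3.75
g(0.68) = 1.24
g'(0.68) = -4.64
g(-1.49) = 3.50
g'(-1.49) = -30.89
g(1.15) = -7.47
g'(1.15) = -40.26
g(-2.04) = 49.55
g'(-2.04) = -159.61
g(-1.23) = -1.20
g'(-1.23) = -8.06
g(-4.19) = 3056.10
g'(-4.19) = -3889.23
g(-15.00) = 2196528.27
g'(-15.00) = -741852.95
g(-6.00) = 20184.18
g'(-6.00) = -17486.06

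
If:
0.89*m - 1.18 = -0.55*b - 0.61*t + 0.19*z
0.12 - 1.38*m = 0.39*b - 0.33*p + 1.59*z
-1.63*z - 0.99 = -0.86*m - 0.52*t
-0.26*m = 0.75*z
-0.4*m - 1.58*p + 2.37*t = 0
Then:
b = 0.53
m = 0.38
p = 1.21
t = 0.87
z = -0.13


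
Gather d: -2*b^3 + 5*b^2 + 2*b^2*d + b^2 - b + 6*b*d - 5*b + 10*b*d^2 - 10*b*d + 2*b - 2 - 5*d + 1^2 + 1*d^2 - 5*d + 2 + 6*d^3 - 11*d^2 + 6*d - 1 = -2*b^3 + 6*b^2 - 4*b + 6*d^3 + d^2*(10*b - 10) + d*(2*b^2 - 4*b - 4)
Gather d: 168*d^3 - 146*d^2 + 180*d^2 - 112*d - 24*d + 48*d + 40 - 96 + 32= 168*d^3 + 34*d^2 - 88*d - 24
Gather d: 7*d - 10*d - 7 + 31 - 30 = -3*d - 6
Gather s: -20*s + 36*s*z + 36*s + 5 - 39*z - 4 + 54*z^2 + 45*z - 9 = s*(36*z + 16) + 54*z^2 + 6*z - 8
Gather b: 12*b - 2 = 12*b - 2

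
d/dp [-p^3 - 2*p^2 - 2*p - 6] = -3*p^2 - 4*p - 2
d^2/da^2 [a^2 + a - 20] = 2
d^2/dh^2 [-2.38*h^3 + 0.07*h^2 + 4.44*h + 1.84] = 0.14 - 14.28*h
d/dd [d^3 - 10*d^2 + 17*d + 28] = 3*d^2 - 20*d + 17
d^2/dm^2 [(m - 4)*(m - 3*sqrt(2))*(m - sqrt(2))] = 6*m - 8*sqrt(2) - 8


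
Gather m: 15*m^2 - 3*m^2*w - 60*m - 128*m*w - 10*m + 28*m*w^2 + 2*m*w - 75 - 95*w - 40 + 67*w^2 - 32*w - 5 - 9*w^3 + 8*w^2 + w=m^2*(15 - 3*w) + m*(28*w^2 - 126*w - 70) - 9*w^3 + 75*w^2 - 126*w - 120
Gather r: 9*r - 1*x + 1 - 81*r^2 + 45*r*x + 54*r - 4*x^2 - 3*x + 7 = -81*r^2 + r*(45*x + 63) - 4*x^2 - 4*x + 8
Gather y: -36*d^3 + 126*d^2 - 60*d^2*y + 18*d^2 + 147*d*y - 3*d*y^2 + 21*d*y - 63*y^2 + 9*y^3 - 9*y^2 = -36*d^3 + 144*d^2 + 9*y^3 + y^2*(-3*d - 72) + y*(-60*d^2 + 168*d)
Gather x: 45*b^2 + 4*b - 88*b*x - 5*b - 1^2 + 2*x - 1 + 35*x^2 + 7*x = 45*b^2 - b + 35*x^2 + x*(9 - 88*b) - 2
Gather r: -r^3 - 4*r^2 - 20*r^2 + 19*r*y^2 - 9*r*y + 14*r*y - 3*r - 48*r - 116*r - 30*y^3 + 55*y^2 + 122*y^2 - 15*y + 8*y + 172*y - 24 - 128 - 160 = -r^3 - 24*r^2 + r*(19*y^2 + 5*y - 167) - 30*y^3 + 177*y^2 + 165*y - 312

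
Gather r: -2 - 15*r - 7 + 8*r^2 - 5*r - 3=8*r^2 - 20*r - 12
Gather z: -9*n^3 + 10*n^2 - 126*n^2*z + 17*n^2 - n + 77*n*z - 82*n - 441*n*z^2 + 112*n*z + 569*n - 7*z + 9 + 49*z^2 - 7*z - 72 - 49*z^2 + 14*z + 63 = -9*n^3 + 27*n^2 - 441*n*z^2 + 486*n + z*(-126*n^2 + 189*n)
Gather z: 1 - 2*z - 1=-2*z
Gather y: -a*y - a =-a*y - a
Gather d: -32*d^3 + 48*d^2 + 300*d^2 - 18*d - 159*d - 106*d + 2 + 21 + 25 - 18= -32*d^3 + 348*d^2 - 283*d + 30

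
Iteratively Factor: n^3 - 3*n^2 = (n)*(n^2 - 3*n) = n^2*(n - 3)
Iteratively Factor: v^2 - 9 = (v - 3)*(v + 3)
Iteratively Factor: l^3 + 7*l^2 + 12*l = (l + 3)*(l^2 + 4*l) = l*(l + 3)*(l + 4)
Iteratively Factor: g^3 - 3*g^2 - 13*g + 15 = (g - 5)*(g^2 + 2*g - 3) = (g - 5)*(g + 3)*(g - 1)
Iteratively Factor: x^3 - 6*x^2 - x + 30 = (x - 5)*(x^2 - x - 6) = (x - 5)*(x - 3)*(x + 2)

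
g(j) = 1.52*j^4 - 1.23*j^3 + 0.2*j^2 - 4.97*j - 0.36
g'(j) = 6.08*j^3 - 3.69*j^2 + 0.4*j - 4.97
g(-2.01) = 45.24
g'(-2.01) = -70.06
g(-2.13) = 54.31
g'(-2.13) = -81.32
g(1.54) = -3.48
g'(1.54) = 9.10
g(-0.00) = -0.36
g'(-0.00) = -4.97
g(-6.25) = 2658.14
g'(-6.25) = -1635.99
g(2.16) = 10.53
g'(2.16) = 39.95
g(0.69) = -3.75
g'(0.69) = -4.45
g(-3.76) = 390.34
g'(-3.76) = -381.84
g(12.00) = 29362.08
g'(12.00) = 9974.71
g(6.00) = 1681.26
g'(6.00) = 1177.87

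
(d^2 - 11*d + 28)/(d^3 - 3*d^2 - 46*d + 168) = (d - 7)/(d^2 + d - 42)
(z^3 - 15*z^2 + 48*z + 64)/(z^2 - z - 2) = (z^2 - 16*z + 64)/(z - 2)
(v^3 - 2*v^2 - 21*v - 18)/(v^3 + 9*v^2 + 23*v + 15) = (v - 6)/(v + 5)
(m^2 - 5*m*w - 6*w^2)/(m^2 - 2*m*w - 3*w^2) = (-m + 6*w)/(-m + 3*w)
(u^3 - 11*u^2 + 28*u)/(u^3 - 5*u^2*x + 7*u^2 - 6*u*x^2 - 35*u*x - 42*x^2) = u*(-u^2 + 11*u - 28)/(-u^3 + 5*u^2*x - 7*u^2 + 6*u*x^2 + 35*u*x + 42*x^2)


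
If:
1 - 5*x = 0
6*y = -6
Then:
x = 1/5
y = -1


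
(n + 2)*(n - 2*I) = n^2 + 2*n - 2*I*n - 4*I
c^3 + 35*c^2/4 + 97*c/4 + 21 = (c + 7/4)*(c + 3)*(c + 4)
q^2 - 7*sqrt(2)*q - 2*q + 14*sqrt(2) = (q - 2)*(q - 7*sqrt(2))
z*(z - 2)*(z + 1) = z^3 - z^2 - 2*z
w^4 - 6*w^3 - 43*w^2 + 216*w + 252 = (w - 7)*(w - 6)*(w + 1)*(w + 6)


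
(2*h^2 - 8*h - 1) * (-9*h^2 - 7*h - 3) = -18*h^4 + 58*h^3 + 59*h^2 + 31*h + 3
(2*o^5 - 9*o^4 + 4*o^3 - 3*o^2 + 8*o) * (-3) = -6*o^5 + 27*o^4 - 12*o^3 + 9*o^2 - 24*o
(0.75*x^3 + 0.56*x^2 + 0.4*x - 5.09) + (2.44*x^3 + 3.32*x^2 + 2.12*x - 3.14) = 3.19*x^3 + 3.88*x^2 + 2.52*x - 8.23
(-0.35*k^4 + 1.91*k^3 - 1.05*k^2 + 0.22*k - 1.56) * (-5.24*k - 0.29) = 1.834*k^5 - 9.9069*k^4 + 4.9481*k^3 - 0.8483*k^2 + 8.1106*k + 0.4524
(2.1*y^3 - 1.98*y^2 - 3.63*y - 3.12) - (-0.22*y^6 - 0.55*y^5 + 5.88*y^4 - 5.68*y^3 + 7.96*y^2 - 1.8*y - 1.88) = 0.22*y^6 + 0.55*y^5 - 5.88*y^4 + 7.78*y^3 - 9.94*y^2 - 1.83*y - 1.24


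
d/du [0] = 0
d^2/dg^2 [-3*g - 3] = 0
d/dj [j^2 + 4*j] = 2*j + 4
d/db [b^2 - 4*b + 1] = 2*b - 4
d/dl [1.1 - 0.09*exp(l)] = -0.09*exp(l)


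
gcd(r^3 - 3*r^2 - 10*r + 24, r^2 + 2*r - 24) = r - 4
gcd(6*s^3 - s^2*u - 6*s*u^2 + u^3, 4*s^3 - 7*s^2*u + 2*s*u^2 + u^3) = s - u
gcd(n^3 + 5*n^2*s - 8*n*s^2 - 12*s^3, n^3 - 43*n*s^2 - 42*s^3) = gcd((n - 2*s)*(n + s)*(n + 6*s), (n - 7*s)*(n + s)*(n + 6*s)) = n^2 + 7*n*s + 6*s^2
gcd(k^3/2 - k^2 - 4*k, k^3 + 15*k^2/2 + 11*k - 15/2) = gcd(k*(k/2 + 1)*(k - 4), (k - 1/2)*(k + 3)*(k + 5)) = 1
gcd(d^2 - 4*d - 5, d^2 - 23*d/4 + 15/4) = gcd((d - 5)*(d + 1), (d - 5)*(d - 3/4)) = d - 5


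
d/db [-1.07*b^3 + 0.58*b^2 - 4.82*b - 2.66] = -3.21*b^2 + 1.16*b - 4.82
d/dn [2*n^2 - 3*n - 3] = 4*n - 3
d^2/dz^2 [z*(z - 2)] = 2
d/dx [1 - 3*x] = -3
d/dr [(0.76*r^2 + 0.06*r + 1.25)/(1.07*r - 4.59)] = (0.8132*r^2 - 6.9768*r - 1.6129)/(1.1449*r^2 - 9.8226*r + 21.0681)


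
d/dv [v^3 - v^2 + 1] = v*(3*v - 2)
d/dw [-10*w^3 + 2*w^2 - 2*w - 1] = -30*w^2 + 4*w - 2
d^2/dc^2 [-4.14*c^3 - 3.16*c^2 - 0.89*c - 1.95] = -24.84*c - 6.32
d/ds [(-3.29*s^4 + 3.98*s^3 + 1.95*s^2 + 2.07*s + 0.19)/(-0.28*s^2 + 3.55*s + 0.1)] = (1.8424*s^5 - 36.1529*s^4 + 26.942*s^3 + 8.6961*s^2 + 0.4964*s - 0.4675)/(0.0784*s^4 - 1.988*s^3 + 12.5465*s^2 + 0.71*s + 0.01)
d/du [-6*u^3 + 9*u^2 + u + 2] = -18*u^2 + 18*u + 1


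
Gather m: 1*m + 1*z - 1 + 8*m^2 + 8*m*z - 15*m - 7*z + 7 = 8*m^2 + m*(8*z - 14) - 6*z + 6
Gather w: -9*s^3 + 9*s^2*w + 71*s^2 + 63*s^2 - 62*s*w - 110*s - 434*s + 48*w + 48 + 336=-9*s^3 + 134*s^2 - 544*s + w*(9*s^2 - 62*s + 48) + 384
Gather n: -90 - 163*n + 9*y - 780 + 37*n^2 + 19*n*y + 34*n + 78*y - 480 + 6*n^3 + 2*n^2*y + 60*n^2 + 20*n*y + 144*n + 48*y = 6*n^3 + n^2*(2*y + 97) + n*(39*y + 15) + 135*y - 1350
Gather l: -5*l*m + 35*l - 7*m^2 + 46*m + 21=l*(35 - 5*m) - 7*m^2 + 46*m + 21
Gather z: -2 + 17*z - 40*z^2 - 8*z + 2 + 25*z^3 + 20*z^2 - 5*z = 25*z^3 - 20*z^2 + 4*z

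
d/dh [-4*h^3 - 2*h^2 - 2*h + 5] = -12*h^2 - 4*h - 2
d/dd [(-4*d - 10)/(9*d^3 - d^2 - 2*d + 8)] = 2*(36*d^3 + 133*d^2 - 10*d - 26)/(81*d^6 - 18*d^5 - 35*d^4 + 148*d^3 - 12*d^2 - 32*d + 64)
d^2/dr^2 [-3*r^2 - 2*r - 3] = -6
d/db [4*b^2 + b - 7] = 8*b + 1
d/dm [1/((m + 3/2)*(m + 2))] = 2*(-4*m - 7)/(4*m^4 + 28*m^3 + 73*m^2 + 84*m + 36)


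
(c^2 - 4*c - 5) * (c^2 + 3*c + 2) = c^4 - c^3 - 15*c^2 - 23*c - 10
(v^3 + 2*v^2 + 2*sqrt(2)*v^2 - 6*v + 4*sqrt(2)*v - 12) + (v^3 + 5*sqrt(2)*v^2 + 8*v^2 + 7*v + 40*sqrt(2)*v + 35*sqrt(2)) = 2*v^3 + 7*sqrt(2)*v^2 + 10*v^2 + v + 44*sqrt(2)*v - 12 + 35*sqrt(2)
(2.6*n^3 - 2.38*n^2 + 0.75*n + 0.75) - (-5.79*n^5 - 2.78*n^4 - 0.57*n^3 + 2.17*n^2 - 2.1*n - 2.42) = 5.79*n^5 + 2.78*n^4 + 3.17*n^3 - 4.55*n^2 + 2.85*n + 3.17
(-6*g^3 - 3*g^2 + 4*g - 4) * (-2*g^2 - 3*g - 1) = 12*g^5 + 24*g^4 + 7*g^3 - g^2 + 8*g + 4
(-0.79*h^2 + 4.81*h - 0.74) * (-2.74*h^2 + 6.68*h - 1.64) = 2.1646*h^4 - 18.4566*h^3 + 35.454*h^2 - 12.8316*h + 1.2136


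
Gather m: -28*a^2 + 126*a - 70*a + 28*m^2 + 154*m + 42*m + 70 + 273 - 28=-28*a^2 + 56*a + 28*m^2 + 196*m + 315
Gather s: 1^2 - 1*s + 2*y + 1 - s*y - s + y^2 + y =s*(-y - 2) + y^2 + 3*y + 2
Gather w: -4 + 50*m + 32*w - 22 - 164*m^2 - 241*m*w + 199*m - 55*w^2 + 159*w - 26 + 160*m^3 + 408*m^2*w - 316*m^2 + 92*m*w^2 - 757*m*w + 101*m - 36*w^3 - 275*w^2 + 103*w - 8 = 160*m^3 - 480*m^2 + 350*m - 36*w^3 + w^2*(92*m - 330) + w*(408*m^2 - 998*m + 294) - 60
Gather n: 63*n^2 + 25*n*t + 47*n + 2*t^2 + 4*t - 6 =63*n^2 + n*(25*t + 47) + 2*t^2 + 4*t - 6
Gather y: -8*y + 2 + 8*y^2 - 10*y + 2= 8*y^2 - 18*y + 4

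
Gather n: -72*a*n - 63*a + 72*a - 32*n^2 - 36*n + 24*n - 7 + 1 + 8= 9*a - 32*n^2 + n*(-72*a - 12) + 2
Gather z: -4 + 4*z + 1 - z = 3*z - 3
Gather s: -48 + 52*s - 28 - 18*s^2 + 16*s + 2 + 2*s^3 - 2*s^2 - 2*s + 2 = 2*s^3 - 20*s^2 + 66*s - 72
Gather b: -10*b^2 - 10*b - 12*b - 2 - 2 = -10*b^2 - 22*b - 4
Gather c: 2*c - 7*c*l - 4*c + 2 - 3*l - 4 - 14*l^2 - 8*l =c*(-7*l - 2) - 14*l^2 - 11*l - 2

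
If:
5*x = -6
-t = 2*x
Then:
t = 12/5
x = -6/5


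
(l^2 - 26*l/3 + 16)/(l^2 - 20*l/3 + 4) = (3*l - 8)/(3*l - 2)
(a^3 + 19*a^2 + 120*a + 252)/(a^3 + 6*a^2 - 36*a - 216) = (a + 7)/(a - 6)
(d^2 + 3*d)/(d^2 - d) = (d + 3)/(d - 1)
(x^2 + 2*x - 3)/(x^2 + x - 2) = (x + 3)/(x + 2)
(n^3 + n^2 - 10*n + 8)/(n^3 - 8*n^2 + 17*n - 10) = (n + 4)/(n - 5)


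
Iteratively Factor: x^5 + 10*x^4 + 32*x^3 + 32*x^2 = (x + 4)*(x^4 + 6*x^3 + 8*x^2) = (x + 2)*(x + 4)*(x^3 + 4*x^2) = x*(x + 2)*(x + 4)*(x^2 + 4*x) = x*(x + 2)*(x + 4)^2*(x)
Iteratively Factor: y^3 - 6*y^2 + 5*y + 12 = (y + 1)*(y^2 - 7*y + 12) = (y - 4)*(y + 1)*(y - 3)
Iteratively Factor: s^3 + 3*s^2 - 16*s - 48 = (s + 3)*(s^2 - 16) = (s + 3)*(s + 4)*(s - 4)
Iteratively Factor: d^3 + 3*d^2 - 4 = (d - 1)*(d^2 + 4*d + 4) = (d - 1)*(d + 2)*(d + 2)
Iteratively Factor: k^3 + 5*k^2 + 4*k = (k + 4)*(k^2 + k) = (k + 1)*(k + 4)*(k)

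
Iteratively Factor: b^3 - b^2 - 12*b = (b - 4)*(b^2 + 3*b) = b*(b - 4)*(b + 3)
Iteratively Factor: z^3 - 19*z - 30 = (z + 2)*(z^2 - 2*z - 15) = (z + 2)*(z + 3)*(z - 5)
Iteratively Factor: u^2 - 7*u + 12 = (u - 3)*(u - 4)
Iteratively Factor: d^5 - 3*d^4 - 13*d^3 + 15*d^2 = (d)*(d^4 - 3*d^3 - 13*d^2 + 15*d) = d*(d - 1)*(d^3 - 2*d^2 - 15*d) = d^2*(d - 1)*(d^2 - 2*d - 15) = d^2*(d - 1)*(d + 3)*(d - 5)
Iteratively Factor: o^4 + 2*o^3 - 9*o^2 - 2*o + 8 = (o + 4)*(o^3 - 2*o^2 - o + 2) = (o - 1)*(o + 4)*(o^2 - o - 2) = (o - 1)*(o + 1)*(o + 4)*(o - 2)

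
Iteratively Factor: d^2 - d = (d)*(d - 1)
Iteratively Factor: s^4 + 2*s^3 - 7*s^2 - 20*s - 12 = (s + 2)*(s^3 - 7*s - 6) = (s + 2)^2*(s^2 - 2*s - 3) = (s + 1)*(s + 2)^2*(s - 3)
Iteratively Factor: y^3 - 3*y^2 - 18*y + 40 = (y - 5)*(y^2 + 2*y - 8) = (y - 5)*(y - 2)*(y + 4)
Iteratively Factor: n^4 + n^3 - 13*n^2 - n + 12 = (n - 3)*(n^3 + 4*n^2 - n - 4) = (n - 3)*(n + 1)*(n^2 + 3*n - 4) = (n - 3)*(n - 1)*(n + 1)*(n + 4)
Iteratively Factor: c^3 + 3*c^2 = (c)*(c^2 + 3*c) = c*(c + 3)*(c)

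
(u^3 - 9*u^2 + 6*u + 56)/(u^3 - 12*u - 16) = (u - 7)/(u + 2)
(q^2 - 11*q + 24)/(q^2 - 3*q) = (q - 8)/q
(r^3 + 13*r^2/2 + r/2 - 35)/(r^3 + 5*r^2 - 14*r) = (2*r^2 + 17*r + 35)/(2*r*(r + 7))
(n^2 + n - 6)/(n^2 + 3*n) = (n - 2)/n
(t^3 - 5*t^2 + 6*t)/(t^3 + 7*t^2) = (t^2 - 5*t + 6)/(t*(t + 7))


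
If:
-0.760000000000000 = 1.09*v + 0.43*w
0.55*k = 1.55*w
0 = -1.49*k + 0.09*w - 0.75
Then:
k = -0.51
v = -0.63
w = -0.18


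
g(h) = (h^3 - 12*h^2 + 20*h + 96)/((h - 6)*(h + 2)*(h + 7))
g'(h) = (3*h^2 - 24*h + 20)/((h - 6)*(h + 2)*(h + 7)) - (h^3 - 12*h^2 + 20*h + 96)/((h - 6)*(h + 2)*(h + 7)^2) - (h^3 - 12*h^2 + 20*h + 96)/((h - 6)*(h + 2)^2*(h + 7)) - (h^3 - 12*h^2 + 20*h + 96)/((h - 6)^2*(h + 2)*(h + 7))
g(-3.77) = -3.64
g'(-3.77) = 1.44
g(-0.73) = -1.39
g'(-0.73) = 0.38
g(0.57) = -0.98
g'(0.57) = 0.26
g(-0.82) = -1.43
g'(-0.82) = 0.39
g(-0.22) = -1.21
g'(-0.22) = 0.33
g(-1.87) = -1.92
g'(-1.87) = 0.57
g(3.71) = -0.40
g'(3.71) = 0.13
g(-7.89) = 17.85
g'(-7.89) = 18.94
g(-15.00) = 2.88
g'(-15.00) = 0.23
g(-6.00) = -14.00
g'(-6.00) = 15.00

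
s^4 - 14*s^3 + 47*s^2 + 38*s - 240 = (s - 8)*(s - 5)*(s - 3)*(s + 2)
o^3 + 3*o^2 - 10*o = o*(o - 2)*(o + 5)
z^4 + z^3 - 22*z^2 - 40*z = z*(z - 5)*(z + 2)*(z + 4)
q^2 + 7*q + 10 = (q + 2)*(q + 5)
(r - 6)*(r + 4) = r^2 - 2*r - 24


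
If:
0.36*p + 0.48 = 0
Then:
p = -1.33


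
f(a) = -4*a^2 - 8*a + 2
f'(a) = -8*a - 8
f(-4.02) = -30.48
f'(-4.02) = 24.16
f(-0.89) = 5.95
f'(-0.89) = -0.88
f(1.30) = -15.16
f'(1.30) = -18.40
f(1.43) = -17.62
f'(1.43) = -19.44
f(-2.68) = -5.29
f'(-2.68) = 13.44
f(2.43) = -41.06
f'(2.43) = -27.44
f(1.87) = -26.95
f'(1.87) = -22.96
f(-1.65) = 4.31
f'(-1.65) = 5.20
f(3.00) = -58.00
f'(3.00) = -32.00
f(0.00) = 2.00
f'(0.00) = -8.00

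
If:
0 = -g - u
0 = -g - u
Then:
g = -u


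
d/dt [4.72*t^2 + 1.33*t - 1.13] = 9.44*t + 1.33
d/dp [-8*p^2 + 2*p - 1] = 2 - 16*p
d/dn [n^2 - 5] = 2*n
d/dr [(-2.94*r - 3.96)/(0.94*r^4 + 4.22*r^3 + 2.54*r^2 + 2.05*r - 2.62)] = (8.2908*r^4 + 39.7032*r^3 + 57.6012*r^2 + 20.1168*r + 15.8208)/(0.8836*r^8 + 7.9336*r^7 + 22.5836*r^6 + 25.2916*r^5 + 18.828*r^4 - 11.6988*r^3 - 9.1071*r^2 - 10.742*r + 6.8644)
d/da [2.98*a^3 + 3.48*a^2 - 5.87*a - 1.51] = 8.94*a^2 + 6.96*a - 5.87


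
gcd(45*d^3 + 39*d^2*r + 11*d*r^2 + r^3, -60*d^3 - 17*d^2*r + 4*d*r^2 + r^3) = 15*d^2 + 8*d*r + r^2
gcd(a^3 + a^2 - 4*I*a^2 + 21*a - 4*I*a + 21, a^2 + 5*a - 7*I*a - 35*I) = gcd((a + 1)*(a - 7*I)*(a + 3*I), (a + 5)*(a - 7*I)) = a - 7*I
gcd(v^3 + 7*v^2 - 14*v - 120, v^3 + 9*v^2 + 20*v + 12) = v + 6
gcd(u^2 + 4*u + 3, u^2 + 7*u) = 1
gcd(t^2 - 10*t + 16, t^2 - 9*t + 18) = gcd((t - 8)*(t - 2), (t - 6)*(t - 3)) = 1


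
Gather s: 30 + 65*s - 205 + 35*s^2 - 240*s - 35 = 35*s^2 - 175*s - 210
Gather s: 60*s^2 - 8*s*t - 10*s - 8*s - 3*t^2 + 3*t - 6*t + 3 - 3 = 60*s^2 + s*(-8*t - 18) - 3*t^2 - 3*t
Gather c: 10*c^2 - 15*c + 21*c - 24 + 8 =10*c^2 + 6*c - 16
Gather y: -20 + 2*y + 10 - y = y - 10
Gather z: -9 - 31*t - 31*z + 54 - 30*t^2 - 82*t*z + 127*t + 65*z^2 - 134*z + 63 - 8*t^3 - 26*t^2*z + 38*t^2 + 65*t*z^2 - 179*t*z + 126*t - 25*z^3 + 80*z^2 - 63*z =-8*t^3 + 8*t^2 + 222*t - 25*z^3 + z^2*(65*t + 145) + z*(-26*t^2 - 261*t - 228) + 108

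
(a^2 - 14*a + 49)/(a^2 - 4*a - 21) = (a - 7)/(a + 3)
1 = 1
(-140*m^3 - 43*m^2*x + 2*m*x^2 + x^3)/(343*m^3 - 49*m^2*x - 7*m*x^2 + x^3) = (20*m^2 + 9*m*x + x^2)/(-49*m^2 + x^2)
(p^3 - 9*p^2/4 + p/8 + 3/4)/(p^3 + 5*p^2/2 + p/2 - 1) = (8*p^3 - 18*p^2 + p + 6)/(4*(2*p^3 + 5*p^2 + p - 2))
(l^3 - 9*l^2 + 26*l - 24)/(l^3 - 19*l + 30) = (l - 4)/(l + 5)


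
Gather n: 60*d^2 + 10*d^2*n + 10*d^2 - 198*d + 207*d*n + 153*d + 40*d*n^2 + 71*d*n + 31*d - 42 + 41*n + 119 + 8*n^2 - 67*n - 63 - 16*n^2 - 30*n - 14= 70*d^2 - 14*d + n^2*(40*d - 8) + n*(10*d^2 + 278*d - 56)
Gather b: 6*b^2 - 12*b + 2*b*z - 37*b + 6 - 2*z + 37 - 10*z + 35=6*b^2 + b*(2*z - 49) - 12*z + 78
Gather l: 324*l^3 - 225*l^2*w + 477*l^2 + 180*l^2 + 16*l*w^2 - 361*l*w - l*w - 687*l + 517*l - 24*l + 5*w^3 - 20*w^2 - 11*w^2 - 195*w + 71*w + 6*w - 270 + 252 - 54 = 324*l^3 + l^2*(657 - 225*w) + l*(16*w^2 - 362*w - 194) + 5*w^3 - 31*w^2 - 118*w - 72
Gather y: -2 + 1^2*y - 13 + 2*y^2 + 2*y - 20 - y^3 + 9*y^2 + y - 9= -y^3 + 11*y^2 + 4*y - 44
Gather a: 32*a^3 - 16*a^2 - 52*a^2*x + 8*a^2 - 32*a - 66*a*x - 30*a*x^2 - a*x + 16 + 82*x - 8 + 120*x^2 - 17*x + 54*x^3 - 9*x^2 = 32*a^3 + a^2*(-52*x - 8) + a*(-30*x^2 - 67*x - 32) + 54*x^3 + 111*x^2 + 65*x + 8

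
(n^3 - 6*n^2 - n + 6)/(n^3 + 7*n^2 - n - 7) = (n - 6)/(n + 7)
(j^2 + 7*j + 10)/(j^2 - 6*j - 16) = (j + 5)/(j - 8)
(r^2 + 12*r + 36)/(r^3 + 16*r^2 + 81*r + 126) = (r + 6)/(r^2 + 10*r + 21)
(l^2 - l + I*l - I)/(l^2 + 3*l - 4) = (l + I)/(l + 4)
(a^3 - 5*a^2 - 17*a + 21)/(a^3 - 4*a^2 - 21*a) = (a - 1)/a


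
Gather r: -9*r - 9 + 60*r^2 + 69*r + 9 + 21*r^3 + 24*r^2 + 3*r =21*r^3 + 84*r^2 + 63*r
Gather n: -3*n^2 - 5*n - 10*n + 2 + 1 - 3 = -3*n^2 - 15*n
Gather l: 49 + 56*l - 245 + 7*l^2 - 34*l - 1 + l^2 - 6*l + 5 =8*l^2 + 16*l - 192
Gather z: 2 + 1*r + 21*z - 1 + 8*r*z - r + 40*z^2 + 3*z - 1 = 40*z^2 + z*(8*r + 24)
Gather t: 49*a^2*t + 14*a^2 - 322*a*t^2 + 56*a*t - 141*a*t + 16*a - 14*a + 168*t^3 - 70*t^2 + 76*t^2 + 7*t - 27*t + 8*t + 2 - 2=14*a^2 + 2*a + 168*t^3 + t^2*(6 - 322*a) + t*(49*a^2 - 85*a - 12)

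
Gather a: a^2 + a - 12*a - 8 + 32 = a^2 - 11*a + 24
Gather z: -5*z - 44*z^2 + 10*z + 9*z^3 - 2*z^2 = 9*z^3 - 46*z^2 + 5*z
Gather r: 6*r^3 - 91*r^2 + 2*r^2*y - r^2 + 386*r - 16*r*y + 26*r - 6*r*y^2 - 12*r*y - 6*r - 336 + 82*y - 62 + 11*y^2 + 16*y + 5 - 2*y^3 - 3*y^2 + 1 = 6*r^3 + r^2*(2*y - 92) + r*(-6*y^2 - 28*y + 406) - 2*y^3 + 8*y^2 + 98*y - 392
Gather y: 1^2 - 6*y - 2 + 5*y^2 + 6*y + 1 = 5*y^2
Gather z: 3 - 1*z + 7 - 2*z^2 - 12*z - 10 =-2*z^2 - 13*z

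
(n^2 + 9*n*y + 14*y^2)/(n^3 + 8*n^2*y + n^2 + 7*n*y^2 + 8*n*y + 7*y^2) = (n + 2*y)/(n^2 + n*y + n + y)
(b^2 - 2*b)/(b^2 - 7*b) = (b - 2)/(b - 7)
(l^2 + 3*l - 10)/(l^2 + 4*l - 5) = (l - 2)/(l - 1)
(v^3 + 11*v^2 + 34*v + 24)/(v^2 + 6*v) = v + 5 + 4/v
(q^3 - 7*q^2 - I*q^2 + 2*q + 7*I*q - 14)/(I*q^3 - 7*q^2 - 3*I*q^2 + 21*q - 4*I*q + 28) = (-I*q^3 + q^2*(-1 + 7*I) + q*(7 - 2*I) + 14*I)/(q^3 + q^2*(-3 + 7*I) - q*(4 + 21*I) - 28*I)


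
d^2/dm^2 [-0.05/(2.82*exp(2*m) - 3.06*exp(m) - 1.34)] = ((0.564*exp(m) - 0.153)*(-2.82*exp(2*m) + 3.06*exp(m) + 1.34) + 0.05*(5.64*exp(m) - 3.06)*(11.28*exp(m) - 6.12)*exp(m))*exp(m)/(-2.82*exp(2*m) + 3.06*exp(m) + 1.34)^3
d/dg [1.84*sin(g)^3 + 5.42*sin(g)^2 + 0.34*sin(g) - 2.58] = (5.52*sin(g)^2 + 10.84*sin(g) + 0.34)*cos(g)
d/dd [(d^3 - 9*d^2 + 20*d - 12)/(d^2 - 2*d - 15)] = (d^4 - 4*d^3 - 47*d^2 + 294*d - 324)/(d^4 - 4*d^3 - 26*d^2 + 60*d + 225)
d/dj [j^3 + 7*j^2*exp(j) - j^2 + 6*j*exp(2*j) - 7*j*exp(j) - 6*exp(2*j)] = 7*j^2*exp(j) + 3*j^2 + 12*j*exp(2*j) + 7*j*exp(j) - 2*j - 6*exp(2*j) - 7*exp(j)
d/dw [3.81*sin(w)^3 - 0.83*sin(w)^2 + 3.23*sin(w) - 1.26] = (11.43*sin(w)^2 - 1.66*sin(w) + 3.23)*cos(w)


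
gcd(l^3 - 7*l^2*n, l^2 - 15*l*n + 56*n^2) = l - 7*n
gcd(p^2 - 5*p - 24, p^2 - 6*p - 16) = p - 8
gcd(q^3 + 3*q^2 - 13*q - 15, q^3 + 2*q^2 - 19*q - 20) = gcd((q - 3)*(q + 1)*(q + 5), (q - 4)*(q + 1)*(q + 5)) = q^2 + 6*q + 5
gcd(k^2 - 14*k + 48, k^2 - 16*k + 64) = k - 8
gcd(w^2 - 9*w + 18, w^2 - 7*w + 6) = w - 6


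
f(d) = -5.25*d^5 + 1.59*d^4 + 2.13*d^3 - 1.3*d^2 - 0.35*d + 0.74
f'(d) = -26.25*d^4 + 6.36*d^3 + 6.39*d^2 - 2.6*d - 0.35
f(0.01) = 0.74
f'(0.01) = -0.38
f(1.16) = -6.24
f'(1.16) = -32.37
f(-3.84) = 4591.47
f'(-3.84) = -5963.87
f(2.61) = -533.24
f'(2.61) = -1068.65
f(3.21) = -1563.81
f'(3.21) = -2519.57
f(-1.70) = 74.94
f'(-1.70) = -227.95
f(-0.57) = 0.61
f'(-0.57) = -0.74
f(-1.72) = 79.61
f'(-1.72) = -239.08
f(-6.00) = 42380.60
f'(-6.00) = -35148.47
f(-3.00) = 1337.12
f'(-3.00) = -2233.01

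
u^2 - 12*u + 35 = (u - 7)*(u - 5)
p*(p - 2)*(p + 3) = p^3 + p^2 - 6*p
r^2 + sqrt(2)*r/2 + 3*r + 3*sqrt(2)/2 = (r + 3)*(r + sqrt(2)/2)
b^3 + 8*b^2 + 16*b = b*(b + 4)^2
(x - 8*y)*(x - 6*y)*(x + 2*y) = x^3 - 12*x^2*y + 20*x*y^2 + 96*y^3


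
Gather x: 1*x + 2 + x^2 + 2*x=x^2 + 3*x + 2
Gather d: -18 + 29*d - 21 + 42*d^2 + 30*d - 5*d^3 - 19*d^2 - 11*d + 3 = -5*d^3 + 23*d^2 + 48*d - 36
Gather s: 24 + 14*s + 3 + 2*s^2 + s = 2*s^2 + 15*s + 27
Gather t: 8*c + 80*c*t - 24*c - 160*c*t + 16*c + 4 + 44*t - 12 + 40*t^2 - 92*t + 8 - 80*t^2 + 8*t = -40*t^2 + t*(-80*c - 40)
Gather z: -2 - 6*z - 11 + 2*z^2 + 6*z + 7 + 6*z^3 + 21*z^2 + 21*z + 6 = 6*z^3 + 23*z^2 + 21*z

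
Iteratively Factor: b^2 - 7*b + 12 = (b - 4)*(b - 3)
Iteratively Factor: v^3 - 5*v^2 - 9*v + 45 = (v - 3)*(v^2 - 2*v - 15) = (v - 5)*(v - 3)*(v + 3)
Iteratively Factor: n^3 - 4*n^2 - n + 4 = (n - 1)*(n^2 - 3*n - 4) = (n - 4)*(n - 1)*(n + 1)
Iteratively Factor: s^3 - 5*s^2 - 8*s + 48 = (s - 4)*(s^2 - s - 12) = (s - 4)*(s + 3)*(s - 4)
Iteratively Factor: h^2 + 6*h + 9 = (h + 3)*(h + 3)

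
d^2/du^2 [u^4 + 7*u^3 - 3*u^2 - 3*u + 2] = 12*u^2 + 42*u - 6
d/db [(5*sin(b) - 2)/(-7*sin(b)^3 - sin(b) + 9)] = (70*sin(b)^3 - 42*sin(b)^2 + 43)*cos(b)/(7*sin(b)^3 + sin(b) - 9)^2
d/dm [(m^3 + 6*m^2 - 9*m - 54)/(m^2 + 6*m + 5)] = (m^4 + 12*m^3 + 60*m^2 + 168*m + 279)/(m^4 + 12*m^3 + 46*m^2 + 60*m + 25)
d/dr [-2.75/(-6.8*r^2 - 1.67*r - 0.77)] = (-37.4*r - 4.5925)/(6.8*r^2 + 1.67*r + 0.77)^2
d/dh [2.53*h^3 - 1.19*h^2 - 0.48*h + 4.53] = 7.59*h^2 - 2.38*h - 0.48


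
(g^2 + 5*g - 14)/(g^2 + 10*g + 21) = (g - 2)/(g + 3)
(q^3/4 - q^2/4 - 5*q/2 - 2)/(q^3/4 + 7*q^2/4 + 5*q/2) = (q^2 - 3*q - 4)/(q*(q + 5))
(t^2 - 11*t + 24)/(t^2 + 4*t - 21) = (t - 8)/(t + 7)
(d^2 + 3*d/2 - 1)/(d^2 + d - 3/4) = 2*(d + 2)/(2*d + 3)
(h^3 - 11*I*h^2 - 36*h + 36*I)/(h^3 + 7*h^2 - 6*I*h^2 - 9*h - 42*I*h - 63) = (h^2 - 8*I*h - 12)/(h^2 + h*(7 - 3*I) - 21*I)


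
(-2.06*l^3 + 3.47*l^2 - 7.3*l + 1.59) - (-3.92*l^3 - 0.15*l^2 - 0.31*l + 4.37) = 1.86*l^3 + 3.62*l^2 - 6.99*l - 2.78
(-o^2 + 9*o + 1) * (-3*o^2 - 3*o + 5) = 3*o^4 - 24*o^3 - 35*o^2 + 42*o + 5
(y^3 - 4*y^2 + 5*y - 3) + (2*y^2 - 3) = y^3 - 2*y^2 + 5*y - 6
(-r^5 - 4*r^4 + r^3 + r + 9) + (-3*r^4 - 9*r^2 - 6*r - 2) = -r^5 - 7*r^4 + r^3 - 9*r^2 - 5*r + 7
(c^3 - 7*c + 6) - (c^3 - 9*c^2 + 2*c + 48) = 9*c^2 - 9*c - 42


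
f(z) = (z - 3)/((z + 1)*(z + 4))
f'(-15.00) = -0.01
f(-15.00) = -0.12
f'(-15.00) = -0.01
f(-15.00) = -0.12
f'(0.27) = 0.70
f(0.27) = -0.50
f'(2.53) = 0.05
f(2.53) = -0.02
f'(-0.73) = 18.07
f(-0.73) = -4.22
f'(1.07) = 0.22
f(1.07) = -0.18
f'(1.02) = 0.23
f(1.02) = -0.20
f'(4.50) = 0.01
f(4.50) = 0.03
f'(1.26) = 0.18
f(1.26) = -0.15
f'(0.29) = 0.67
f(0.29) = -0.49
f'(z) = -(z - 3)/((z + 1)*(z + 4)^2) - (z - 3)/((z + 1)^2*(z + 4)) + 1/((z + 1)*(z + 4))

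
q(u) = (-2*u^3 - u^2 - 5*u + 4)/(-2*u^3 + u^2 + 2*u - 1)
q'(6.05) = -0.07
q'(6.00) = -0.07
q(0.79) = -7.16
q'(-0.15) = -0.78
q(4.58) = 1.42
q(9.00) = 1.16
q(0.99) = -198.48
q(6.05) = 1.28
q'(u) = (-6*u^2 - 2*u - 5)/(-2*u^3 + u^2 + 2*u - 1) + (6*u^2 - 2*u - 2)*(-2*u^3 - u^2 - 5*u + 4)/(-2*u^3 + u^2 + 2*u - 1)^2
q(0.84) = -10.45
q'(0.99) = -20002.36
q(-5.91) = 0.95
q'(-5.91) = 0.01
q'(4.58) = -0.14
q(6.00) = 1.28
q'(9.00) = -0.02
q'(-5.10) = 0.02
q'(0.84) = -83.40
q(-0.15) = -3.73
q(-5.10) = 0.96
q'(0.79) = -52.76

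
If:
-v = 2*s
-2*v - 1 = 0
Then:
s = 1/4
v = -1/2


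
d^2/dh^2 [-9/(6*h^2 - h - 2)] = 18*(-36*h^2 + 6*h + (12*h - 1)^2 + 12)/(-6*h^2 + h + 2)^3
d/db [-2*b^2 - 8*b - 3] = -4*b - 8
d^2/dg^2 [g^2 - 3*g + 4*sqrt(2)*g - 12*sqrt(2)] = 2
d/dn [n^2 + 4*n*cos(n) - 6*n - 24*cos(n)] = -4*n*sin(n) + 2*n + 24*sin(n) + 4*cos(n) - 6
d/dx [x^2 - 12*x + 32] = 2*x - 12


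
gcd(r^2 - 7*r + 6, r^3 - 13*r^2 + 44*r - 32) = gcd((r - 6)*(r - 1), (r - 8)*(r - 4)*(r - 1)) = r - 1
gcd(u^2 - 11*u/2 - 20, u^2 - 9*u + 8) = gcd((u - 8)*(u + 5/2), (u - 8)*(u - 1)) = u - 8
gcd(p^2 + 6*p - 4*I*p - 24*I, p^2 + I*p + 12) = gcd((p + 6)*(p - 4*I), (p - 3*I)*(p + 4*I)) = 1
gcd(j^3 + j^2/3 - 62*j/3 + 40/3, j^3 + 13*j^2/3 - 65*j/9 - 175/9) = j + 5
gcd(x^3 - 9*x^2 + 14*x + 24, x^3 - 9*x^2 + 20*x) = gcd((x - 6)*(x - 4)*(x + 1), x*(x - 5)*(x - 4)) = x - 4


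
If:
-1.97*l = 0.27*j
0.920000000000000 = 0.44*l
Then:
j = -15.26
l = 2.09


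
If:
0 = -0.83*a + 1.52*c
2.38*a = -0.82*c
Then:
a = 0.00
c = 0.00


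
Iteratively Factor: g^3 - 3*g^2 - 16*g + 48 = (g + 4)*(g^2 - 7*g + 12) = (g - 3)*(g + 4)*(g - 4)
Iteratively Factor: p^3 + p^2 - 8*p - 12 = (p + 2)*(p^2 - p - 6) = (p - 3)*(p + 2)*(p + 2)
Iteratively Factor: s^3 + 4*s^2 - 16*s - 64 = (s - 4)*(s^2 + 8*s + 16) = (s - 4)*(s + 4)*(s + 4)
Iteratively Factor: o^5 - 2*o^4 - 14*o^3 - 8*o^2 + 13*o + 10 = (o - 1)*(o^4 - o^3 - 15*o^2 - 23*o - 10) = (o - 1)*(o + 1)*(o^3 - 2*o^2 - 13*o - 10) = (o - 1)*(o + 1)^2*(o^2 - 3*o - 10) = (o - 1)*(o + 1)^2*(o + 2)*(o - 5)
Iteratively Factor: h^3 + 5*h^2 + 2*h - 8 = (h + 4)*(h^2 + h - 2) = (h - 1)*(h + 4)*(h + 2)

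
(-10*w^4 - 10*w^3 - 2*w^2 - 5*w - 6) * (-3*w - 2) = 30*w^5 + 50*w^4 + 26*w^3 + 19*w^2 + 28*w + 12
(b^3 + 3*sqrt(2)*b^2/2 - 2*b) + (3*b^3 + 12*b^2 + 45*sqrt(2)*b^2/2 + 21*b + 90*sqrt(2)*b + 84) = 4*b^3 + 12*b^2 + 24*sqrt(2)*b^2 + 19*b + 90*sqrt(2)*b + 84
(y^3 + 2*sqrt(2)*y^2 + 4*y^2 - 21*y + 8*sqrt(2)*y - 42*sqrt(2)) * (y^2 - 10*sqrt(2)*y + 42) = y^5 - 8*sqrt(2)*y^4 + 4*y^4 - 32*sqrt(2)*y^3 - 19*y^3 + 8*y^2 + 252*sqrt(2)*y^2 - 42*y + 336*sqrt(2)*y - 1764*sqrt(2)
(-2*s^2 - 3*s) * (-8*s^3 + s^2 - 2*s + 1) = 16*s^5 + 22*s^4 + s^3 + 4*s^2 - 3*s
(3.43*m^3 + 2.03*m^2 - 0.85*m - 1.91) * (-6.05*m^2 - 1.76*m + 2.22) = -20.7515*m^5 - 18.3183*m^4 + 9.1843*m^3 + 17.5581*m^2 + 1.4746*m - 4.2402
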